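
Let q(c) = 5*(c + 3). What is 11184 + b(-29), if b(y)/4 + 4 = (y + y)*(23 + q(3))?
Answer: -1128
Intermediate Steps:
q(c) = 15 + 5*c (q(c) = 5*(3 + c) = 15 + 5*c)
b(y) = -16 + 424*y (b(y) = -16 + 4*((y + y)*(23 + (15 + 5*3))) = -16 + 4*((2*y)*(23 + (15 + 15))) = -16 + 4*((2*y)*(23 + 30)) = -16 + 4*((2*y)*53) = -16 + 4*(106*y) = -16 + 424*y)
11184 + b(-29) = 11184 + (-16 + 424*(-29)) = 11184 + (-16 - 12296) = 11184 - 12312 = -1128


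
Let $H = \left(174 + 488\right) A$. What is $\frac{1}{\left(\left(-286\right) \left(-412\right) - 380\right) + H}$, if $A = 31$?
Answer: $\frac{1}{137974} \approx 7.2477 \cdot 10^{-6}$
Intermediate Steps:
$H = 20522$ ($H = \left(174 + 488\right) 31 = 662 \cdot 31 = 20522$)
$\frac{1}{\left(\left(-286\right) \left(-412\right) - 380\right) + H} = \frac{1}{\left(\left(-286\right) \left(-412\right) - 380\right) + 20522} = \frac{1}{\left(117832 - 380\right) + 20522} = \frac{1}{117452 + 20522} = \frac{1}{137974}$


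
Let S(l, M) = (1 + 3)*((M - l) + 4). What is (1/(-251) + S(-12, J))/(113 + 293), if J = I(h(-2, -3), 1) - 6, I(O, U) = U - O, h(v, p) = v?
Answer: 13051/101906 ≈ 0.12807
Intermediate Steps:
J = -3 (J = (1 - 1*(-2)) - 6 = (1 + 2) - 6 = 3 - 6 = -3)
S(l, M) = 16 - 4*l + 4*M (S(l, M) = 4*(4 + M - l) = 16 - 4*l + 4*M)
(1/(-251) + S(-12, J))/(113 + 293) = (1/(-251) + (16 - 4*(-12) + 4*(-3)))/(113 + 293) = (-1/251 + (16 + 48 - 12))/406 = (-1/251 + 52)*(1/406) = (13051/251)*(1/406) = 13051/101906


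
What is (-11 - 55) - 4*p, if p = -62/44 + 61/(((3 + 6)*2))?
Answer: -7318/99 ≈ -73.919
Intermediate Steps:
p = 196/99 (p = -62*1/44 + 61/((9*2)) = -31/22 + 61/18 = 196/99 ≈ 1.9798)
(-11 - 55) - 4*p = (-11 - 55) - 4*196/99 = -66 - 784/99 = -7318/99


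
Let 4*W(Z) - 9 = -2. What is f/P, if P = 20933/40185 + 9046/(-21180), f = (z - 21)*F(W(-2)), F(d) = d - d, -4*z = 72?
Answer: 0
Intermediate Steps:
W(Z) = 7/4 (W(Z) = 9/4 + (¼)*(-2) = 9/4 - ½ = 7/4)
z = -18 (z = -¼*72 = -18)
F(d) = 0
f = 0 (f = (-18 - 21)*0 = -39*0 = 0)
P = 2661581/28370610 (P = 20933*(1/40185) + 9046*(-1/21180) = 20933/40185 - 4523/10590 = 2661581/28370610 ≈ 0.093815)
f/P = 0/(2661581/28370610) = 0*(28370610/2661581) = 0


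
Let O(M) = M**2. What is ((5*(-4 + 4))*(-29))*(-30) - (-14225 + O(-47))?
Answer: 12016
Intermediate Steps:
((5*(-4 + 4))*(-29))*(-30) - (-14225 + O(-47)) = ((5*(-4 + 4))*(-29))*(-30) - (-14225 + (-47)**2) = ((5*0)*(-29))*(-30) - (-14225 + 2209) = (0*(-29))*(-30) - 1*(-12016) = 0*(-30) + 12016 = 0 + 12016 = 12016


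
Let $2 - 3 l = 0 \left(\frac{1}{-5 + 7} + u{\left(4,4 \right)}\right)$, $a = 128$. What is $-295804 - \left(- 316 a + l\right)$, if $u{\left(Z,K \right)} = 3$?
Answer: $- \frac{766070}{3} \approx -2.5536 \cdot 10^{5}$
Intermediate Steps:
$l = \frac{2}{3}$ ($l = \frac{2}{3} - \frac{0 \left(\frac{1}{-5 + 7} + 3\right)}{3} = \frac{2}{3} - \frac{0 \left(\frac{1}{2} + 3\right)}{3} = \frac{2}{3} - \frac{0 \cdot \frac{7}{2}}{3} = \frac{2}{3} - 0 = \frac{2}{3} + 0 = \frac{2}{3} \approx 0.66667$)
$-295804 - \left(- 316 a + l\right) = -295804 - \left(\left(-316\right) 128 + \frac{2}{3}\right) = -295804 - \left(-40448 + \frac{2}{3}\right) = -295804 - - \frac{121342}{3} = -295804 + \frac{121342}{3} = - \frac{766070}{3}$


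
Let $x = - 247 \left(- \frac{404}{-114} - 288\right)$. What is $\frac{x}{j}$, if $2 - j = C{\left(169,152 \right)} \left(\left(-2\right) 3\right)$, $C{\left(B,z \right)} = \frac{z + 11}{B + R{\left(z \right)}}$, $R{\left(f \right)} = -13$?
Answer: $\frac{5480332}{645} \approx 8496.6$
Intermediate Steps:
$x = \frac{210782}{3}$ ($x = - 247 \left(\left(-404\right) \left(- \frac{1}{114}\right) - 288\right) = - 247 \left(\frac{202}{57} - 288\right) = \left(-247\right) \left(- \frac{16214}{57}\right) = \frac{210782}{3} \approx 70261.0$)
$C{\left(B,z \right)} = \frac{11 + z}{-13 + B}$ ($C{\left(B,z \right)} = \frac{z + 11}{B - 13} = \frac{11 + z}{-13 + B}$)
$j = \frac{215}{26}$ ($j = 2 - \frac{11 + 152}{-13 + 169} \left(\left(-2\right) 3\right) = 2 - \frac{1}{156} \cdot 163 \left(-6\right) = 2 - \frac{163}{156} \left(-6\right) = 2 - - \frac{163}{26} = 2 + \frac{163}{26} = \frac{215}{26} \approx 8.2692$)
$\frac{x}{j} = \frac{210782}{3 \cdot \frac{215}{26}} = \frac{210782}{3} \cdot \frac{26}{215} = \frac{5480332}{645}$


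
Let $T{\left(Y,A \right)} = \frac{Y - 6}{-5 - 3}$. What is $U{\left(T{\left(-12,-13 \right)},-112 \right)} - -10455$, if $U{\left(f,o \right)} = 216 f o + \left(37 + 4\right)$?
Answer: $-43936$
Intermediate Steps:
$T{\left(Y,A \right)} = \frac{3}{4} - \frac{Y}{8}$ ($T{\left(Y,A \right)} = \frac{-6 + Y}{-8} = \left(-6 + Y\right) \left(- \frac{1}{8}\right) = \frac{3}{4} - \frac{Y}{8}$)
$U{\left(f,o \right)} = 41 + 216 f o$ ($U{\left(f,o \right)} = 216 f o + 41 = 41 + 216 f o$)
$U{\left(T{\left(-12,-13 \right)},-112 \right)} - -10455 = \left(41 + 216 \left(\frac{3}{4} - - \frac{3}{2}\right) \left(-112\right)\right) - -10455 = \left(41 + 216 \left(\frac{3}{4} + \frac{3}{2}\right) \left(-112\right)\right) + 10455 = \left(41 + 216 \cdot \frac{9}{4} \left(-112\right)\right) + 10455 = \left(41 - 54432\right) + 10455 = -54391 + 10455 = -43936$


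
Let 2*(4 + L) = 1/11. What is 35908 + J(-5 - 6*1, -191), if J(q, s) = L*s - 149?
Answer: 803315/22 ≈ 36514.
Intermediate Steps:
L = -87/22 (L = -4 + (½)/11 = -4 + (½)*(1/11) = -4 + 1/22 = -87/22 ≈ -3.9545)
J(q, s) = -149 - 87*s/22 (J(q, s) = -87*s/22 - 149 = -149 - 87*s/22)
35908 + J(-5 - 6*1, -191) = 35908 + (-149 - 87/22*(-191)) = 35908 + (-149 + 16617/22) = 35908 + 13339/22 = 803315/22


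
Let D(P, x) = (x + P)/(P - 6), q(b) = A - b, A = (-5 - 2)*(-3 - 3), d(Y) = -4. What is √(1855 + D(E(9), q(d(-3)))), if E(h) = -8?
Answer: √90762/7 ≈ 43.038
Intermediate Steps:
A = 42 (A = -7*(-6) = 42)
q(b) = 42 - b
D(P, x) = (P + x)/(-6 + P)
√(1855 + D(E(9), q(d(-3)))) = √(1855 + (-8 + (42 - 1*(-4)))/(-6 - 8)) = √(1855 + (-8 + (42 + 4))/(-14)) = √(1855 - (-8 + 46)/14) = √(1855 - 1/14*38) = √(1855 - 19/7) = √(12966/7) = √90762/7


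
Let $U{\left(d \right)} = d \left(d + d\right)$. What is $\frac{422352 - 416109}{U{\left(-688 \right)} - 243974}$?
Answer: $\frac{2081}{234238} \approx 0.0088841$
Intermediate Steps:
$U{\left(d \right)} = 2 d^{2}$ ($U{\left(d \right)} = d 2 d = 2 d^{2}$)
$\frac{422352 - 416109}{U{\left(-688 \right)} - 243974} = \frac{422352 - 416109}{2 \left(-688\right)^{2} - 243974} = \frac{6243}{2 \cdot 473344 - 243974} = \frac{6243}{946688 - 243974} = \frac{6243}{702714} = 6243 \cdot \frac{1}{702714} = \frac{2081}{234238}$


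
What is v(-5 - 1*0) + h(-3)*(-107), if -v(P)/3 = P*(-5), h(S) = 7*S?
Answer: 2172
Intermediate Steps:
v(P) = 15*P (v(P) = -3*P*(-5) = -(-15)*P = 15*P)
v(-5 - 1*0) + h(-3)*(-107) = 15*(-5 - 1*0) + (7*(-3))*(-107) = 15*(-5 + 0) - 21*(-107) = 15*(-5) + 2247 = -75 + 2247 = 2172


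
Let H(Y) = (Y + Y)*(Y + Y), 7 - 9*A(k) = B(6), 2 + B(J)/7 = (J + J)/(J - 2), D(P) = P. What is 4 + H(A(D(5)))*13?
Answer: 4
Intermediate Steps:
B(J) = -14 + 14*J/(-2 + J) (B(J) = -14 + 7*((J + J)/(J - 2)) = -14 + 7*((2*J)/(-2 + J)) = -14 + 7*(2*J/(-2 + J)) = -14 + 14*J/(-2 + J))
A(k) = 0 (A(k) = 7/9 - 28/(9*(-2 + 6)) = 7/9 - 28/(9*4) = 7/9 - ⅑*7 = 7/9 - 7/9 = 0)
H(Y) = 4*Y² (H(Y) = (2*Y)*(2*Y) = 4*Y²)
4 + H(A(D(5)))*13 = 4 + (4*0²)*13 = 4 + (4*0)*13 = 4 + 0*13 = 4 + 0 = 4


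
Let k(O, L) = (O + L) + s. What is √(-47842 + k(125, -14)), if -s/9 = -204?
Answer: I*√45895 ≈ 214.23*I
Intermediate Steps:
s = 1836 (s = -9*(-204) = 1836)
k(O, L) = 1836 + L + O (k(O, L) = (O + L) + 1836 = (L + O) + 1836 = 1836 + L + O)
√(-47842 + k(125, -14)) = √(-47842 + (1836 - 14 + 125)) = √(-47842 + 1947) = √(-45895) = I*√45895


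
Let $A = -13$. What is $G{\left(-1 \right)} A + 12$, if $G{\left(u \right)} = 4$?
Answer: $-40$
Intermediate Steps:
$G{\left(-1 \right)} A + 12 = 4 \left(-13\right) + 12 = -52 + 12 = -40$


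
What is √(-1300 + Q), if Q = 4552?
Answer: 2*√813 ≈ 57.026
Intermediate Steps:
√(-1300 + Q) = √(-1300 + 4552) = √3252 = 2*√813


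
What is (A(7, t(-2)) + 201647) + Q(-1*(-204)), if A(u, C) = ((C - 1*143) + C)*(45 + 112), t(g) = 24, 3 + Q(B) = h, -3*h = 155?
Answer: 560032/3 ≈ 1.8668e+5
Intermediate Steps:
h = -155/3 (h = -1/3*155 = -155/3 ≈ -51.667)
Q(B) = -164/3 (Q(B) = -3 - 155/3 = -164/3)
A(u, C) = -22451 + 314*C (A(u, C) = ((C - 143) + C)*157 = ((-143 + C) + C)*157 = (-143 + 2*C)*157 = -22451 + 314*C)
(A(7, t(-2)) + 201647) + Q(-1*(-204)) = ((-22451 + 314*24) + 201647) - 164/3 = ((-22451 + 7536) + 201647) - 164/3 = (-14915 + 201647) - 164/3 = 186732 - 164/3 = 560032/3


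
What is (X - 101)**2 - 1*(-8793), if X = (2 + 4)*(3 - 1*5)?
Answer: 21562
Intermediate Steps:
X = -12 (X = 6*(3 - 5) = 6*(-2) = -12)
(X - 101)**2 - 1*(-8793) = (-12 - 101)**2 - 1*(-8793) = (-113)**2 + 8793 = 12769 + 8793 = 21562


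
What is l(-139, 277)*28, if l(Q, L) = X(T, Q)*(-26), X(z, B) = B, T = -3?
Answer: 101192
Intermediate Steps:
l(Q, L) = -26*Q (l(Q, L) = Q*(-26) = -26*Q)
l(-139, 277)*28 = -26*(-139)*28 = 3614*28 = 101192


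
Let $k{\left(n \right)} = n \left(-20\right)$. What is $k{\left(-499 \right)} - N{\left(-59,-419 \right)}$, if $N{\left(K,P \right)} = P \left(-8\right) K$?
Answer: $207748$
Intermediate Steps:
$N{\left(K,P \right)} = - 8 K P$ ($N{\left(K,P \right)} = - 8 P K = - 8 K P$)
$k{\left(n \right)} = - 20 n$
$k{\left(-499 \right)} - N{\left(-59,-419 \right)} = \left(-20\right) \left(-499\right) - \left(-8\right) \left(-59\right) \left(-419\right) = 9980 - -197768 = 9980 + 197768 = 207748$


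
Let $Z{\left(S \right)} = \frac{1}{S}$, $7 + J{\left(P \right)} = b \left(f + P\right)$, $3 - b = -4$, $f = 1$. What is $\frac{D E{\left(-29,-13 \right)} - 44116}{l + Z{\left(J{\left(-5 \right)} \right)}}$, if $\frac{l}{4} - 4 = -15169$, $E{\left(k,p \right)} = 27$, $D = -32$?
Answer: $\frac{1574300}{2123101} \approx 0.74151$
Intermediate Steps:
$b = 7$ ($b = 3 - -4 = 3 + 4 = 7$)
$J{\left(P \right)} = 7 P$ ($J{\left(P \right)} = -7 + 7 \left(1 + P\right) = -7 + \left(7 + 7 P\right) = 7 P$)
$l = -60660$ ($l = 16 + 4 \left(-15169\right) = 16 - 60676 = -60660$)
$\frac{D E{\left(-29,-13 \right)} - 44116}{l + Z{\left(J{\left(-5 \right)} \right)}} = \frac{\left(-32\right) 27 - 44116}{-60660 + \frac{1}{7 \left(-5\right)}} = \frac{-864 - 44116}{-60660 + \frac{1}{-35}} = - \frac{44980}{-60660 - \frac{1}{35}} = - \frac{44980}{- \frac{2123101}{35}} = \left(-44980\right) \left(- \frac{35}{2123101}\right) = \frac{1574300}{2123101}$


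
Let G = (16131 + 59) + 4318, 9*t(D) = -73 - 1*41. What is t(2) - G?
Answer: -61562/3 ≈ -20521.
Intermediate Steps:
t(D) = -38/3 (t(D) = (-73 - 1*41)/9 = (-73 - 41)/9 = (⅑)*(-114) = -38/3)
G = 20508 (G = 16190 + 4318 = 20508)
t(2) - G = -38/3 - 1*20508 = -38/3 - 20508 = -61562/3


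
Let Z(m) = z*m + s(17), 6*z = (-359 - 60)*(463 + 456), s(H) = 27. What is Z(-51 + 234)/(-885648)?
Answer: 23488667/1771296 ≈ 13.261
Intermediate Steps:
z = -385061/6 (z = ((-359 - 60)*(463 + 456))/6 = (-419*919)/6 = (⅙)*(-385061) = -385061/6 ≈ -64177.)
Z(m) = 27 - 385061*m/6 (Z(m) = -385061*m/6 + 27 = 27 - 385061*m/6)
Z(-51 + 234)/(-885648) = (27 - 385061*(-51 + 234)/6)/(-885648) = (27 - 385061/6*183)*(-1/885648) = (27 - 23488721/2)*(-1/885648) = -23488667/2*(-1/885648) = 23488667/1771296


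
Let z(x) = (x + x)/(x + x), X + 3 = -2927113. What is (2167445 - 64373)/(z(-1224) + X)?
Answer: -701024/975705 ≈ -0.71848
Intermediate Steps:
X = -2927116 (X = -3 - 2927113 = -2927116)
z(x) = 1 (z(x) = (2*x)/((2*x)) = (2*x)*(1/(2*x)) = 1)
(2167445 - 64373)/(z(-1224) + X) = (2167445 - 64373)/(1 - 2927116) = 2103072/(-2927115) = 2103072*(-1/2927115) = -701024/975705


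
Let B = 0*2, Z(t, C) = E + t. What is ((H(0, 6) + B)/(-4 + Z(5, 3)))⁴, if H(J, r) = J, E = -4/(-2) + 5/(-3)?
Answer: 0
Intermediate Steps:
E = ⅓ (E = -4*(-½) + 5*(-⅓) = 2 - 5/3 = ⅓ ≈ 0.33333)
Z(t, C) = ⅓ + t
B = 0
((H(0, 6) + B)/(-4 + Z(5, 3)))⁴ = ((0 + 0)/(-4 + (⅓ + 5)))⁴ = (0/(-4 + 16/3))⁴ = (0/(4/3))⁴ = (0*(¾))⁴ = 0⁴ = 0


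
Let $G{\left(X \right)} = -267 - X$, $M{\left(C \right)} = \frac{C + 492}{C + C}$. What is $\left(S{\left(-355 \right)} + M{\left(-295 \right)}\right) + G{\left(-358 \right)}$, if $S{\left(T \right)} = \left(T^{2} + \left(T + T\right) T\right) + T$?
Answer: $\frac{222908293}{590} \approx 3.7781 \cdot 10^{5}$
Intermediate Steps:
$M{\left(C \right)} = \frac{492 + C}{2 C}$
$S{\left(T \right)} = T + 3 T^{2}$ ($S{\left(T \right)} = \left(T^{2} + 2 T T\right) + T = \left(T^{2} + 2 T^{2}\right) + T = 3 T^{2} + T = T + 3 T^{2}$)
$\left(S{\left(-355 \right)} + M{\left(-295 \right)}\right) + G{\left(-358 \right)} = \left(- 355 \left(1 + 3 \left(-355\right)\right) + \frac{492 - 295}{2 \left(-295\right)}\right) - -91 = \left(- 355 \left(1 - 1065\right) + \frac{1}{2} \left(- \frac{1}{295}\right) 197\right) + \left(-267 + 358\right) = \left(\left(-355\right) \left(-1064\right) - \frac{197}{590}\right) + 91 = \left(377720 - \frac{197}{590}\right) + 91 = \frac{222854603}{590} + 91 = \frac{222908293}{590}$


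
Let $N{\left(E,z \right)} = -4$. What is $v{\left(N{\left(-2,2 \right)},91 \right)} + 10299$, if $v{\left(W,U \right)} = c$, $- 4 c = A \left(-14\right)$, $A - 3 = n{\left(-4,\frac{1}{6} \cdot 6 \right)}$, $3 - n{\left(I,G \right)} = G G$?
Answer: $\frac{20633}{2} \approx 10317.0$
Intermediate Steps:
$n{\left(I,G \right)} = 3 - G^{2}$ ($n{\left(I,G \right)} = 3 - G G = 3 - G^{2}$)
$A = 5$ ($A = 3 + \left(3 - \left(\frac{1}{6} \cdot 6\right)^{2}\right) = 3 + \left(3 - 1^{2}\right) = 3 + \left(3 - 1\right) = 3 + 2 = 5$)
$c = \frac{35}{2}$ ($c = - \frac{5 \left(-14\right)}{4} = \left(- \frac{1}{4}\right) \left(-70\right) = \frac{35}{2} \approx 17.5$)
$v{\left(W,U \right)} = \frac{35}{2}$
$v{\left(N{\left(-2,2 \right)},91 \right)} + 10299 = \frac{35}{2} + 10299 = \frac{20633}{2}$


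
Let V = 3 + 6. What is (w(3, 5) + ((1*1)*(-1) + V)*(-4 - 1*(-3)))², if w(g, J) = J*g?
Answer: 49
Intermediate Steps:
V = 9
(w(3, 5) + ((1*1)*(-1) + V)*(-4 - 1*(-3)))² = (5*3 + ((1*1)*(-1) + 9)*(-4 - 1*(-3)))² = (15 + (1*(-1) + 9)*(-4 + 3))² = (15 + (-1 + 9)*(-1))² = (15 + 8*(-1))² = (15 - 8)² = 7² = 49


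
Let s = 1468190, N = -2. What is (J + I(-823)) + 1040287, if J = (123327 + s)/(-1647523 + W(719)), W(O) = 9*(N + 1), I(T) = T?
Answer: 1712548611331/1647532 ≈ 1.0395e+6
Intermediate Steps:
W(O) = -9 (W(O) = 9*(-2 + 1) = 9*(-1) = -9)
J = -1591517/1647532 (J = (123327 + 1468190)/(-1647523 - 9) = 1591517/(-1647532) = 1591517*(-1/1647532) = -1591517/1647532 ≈ -0.96600)
(J + I(-823)) + 1040287 = (-1591517/1647532 - 823) + 1040287 = -1357510353/1647532 + 1040287 = 1712548611331/1647532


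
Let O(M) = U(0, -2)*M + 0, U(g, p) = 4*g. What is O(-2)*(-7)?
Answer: 0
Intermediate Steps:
O(M) = 0 (O(M) = (4*0)*M + 0 = 0*M + 0 = 0 + 0 = 0)
O(-2)*(-7) = 0*(-7) = 0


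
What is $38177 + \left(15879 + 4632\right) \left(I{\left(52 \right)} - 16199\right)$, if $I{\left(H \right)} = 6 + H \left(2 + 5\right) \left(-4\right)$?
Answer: $-361960462$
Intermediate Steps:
$I{\left(H \right)} = 6 - 28 H$ ($I{\left(H \right)} = 6 + H 7 \left(-4\right) = 6 + H \left(-28\right) = 6 - 28 H$)
$38177 + \left(15879 + 4632\right) \left(I{\left(52 \right)} - 16199\right) = 38177 + \left(15879 + 4632\right) \left(\left(6 - 1456\right) - 16199\right) = 38177 + 20511 \left(\left(6 - 1456\right) - 16199\right) = 38177 + 20511 \left(-1450 - 16199\right) = 38177 + 20511 \left(-17649\right) = 38177 - 361998639 = -361960462$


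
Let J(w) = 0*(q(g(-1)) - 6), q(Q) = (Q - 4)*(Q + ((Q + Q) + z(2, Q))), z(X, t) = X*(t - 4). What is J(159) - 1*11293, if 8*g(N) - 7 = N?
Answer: -11293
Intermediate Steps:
z(X, t) = X*(-4 + t)
g(N) = 7/8 + N/8
q(Q) = (-8 + 5*Q)*(-4 + Q) (q(Q) = (Q - 4)*(Q + ((Q + Q) + 2*(-4 + Q))) = (-4 + Q)*(Q + (2*Q + (-8 + 2*Q))) = (-4 + Q)*(Q + (-8 + 4*Q)) = (-4 + Q)*(-8 + 5*Q) = (-8 + 5*Q)*(-4 + Q))
J(w) = 0 (J(w) = 0*((32 - 28*(7/8 + (⅛)*(-1)) + 5*(7/8 + (⅛)*(-1))²) - 6) = 0*((32 - 28*(7/8 - ⅛) + 5*(7/8 - ⅛)²) - 6) = 0*((32 - 28*¾ + 5*(¾)²) - 6) = 0*((32 - 21 + 5*(9/16)) - 6) = 0*((32 - 21 + 45/16) - 6) = 0*(221/16 - 6) = 0*(125/16) = 0)
J(159) - 1*11293 = 0 - 1*11293 = 0 - 11293 = -11293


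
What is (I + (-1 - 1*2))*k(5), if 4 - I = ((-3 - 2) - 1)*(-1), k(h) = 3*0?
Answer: 0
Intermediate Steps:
k(h) = 0
I = -2 (I = 4 - ((-3 - 2) - 1)*(-1) = 4 - (-5 - 1)*(-1) = 4 - (-6)*(-1) = 4 - 1*6 = 4 - 6 = -2)
(I + (-1 - 1*2))*k(5) = (-2 + (-1 - 1*2))*0 = (-2 + (-1 - 2))*0 = (-2 - 3)*0 = -5*0 = 0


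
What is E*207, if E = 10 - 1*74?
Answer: -13248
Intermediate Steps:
E = -64 (E = 10 - 74 = -64)
E*207 = -64*207 = -13248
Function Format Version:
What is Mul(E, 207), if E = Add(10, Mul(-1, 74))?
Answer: -13248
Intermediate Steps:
E = -64 (E = Add(10, -74) = -64)
Mul(E, 207) = Mul(-64, 207) = -13248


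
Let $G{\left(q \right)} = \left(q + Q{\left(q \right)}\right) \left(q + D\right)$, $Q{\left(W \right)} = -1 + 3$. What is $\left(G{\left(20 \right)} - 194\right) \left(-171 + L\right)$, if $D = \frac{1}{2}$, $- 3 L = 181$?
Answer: $- \frac{178358}{3} \approx -59453.0$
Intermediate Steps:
$L = - \frac{181}{3}$ ($L = \left(- \frac{1}{3}\right) 181 = - \frac{181}{3} \approx -60.333$)
$Q{\left(W \right)} = 2$
$D = \frac{1}{2} \approx 0.5$
$G{\left(q \right)} = \left(\frac{1}{2} + q\right) \left(2 + q\right)$ ($G{\left(q \right)} = \left(q + 2\right) \left(q + \frac{1}{2}\right) = \left(2 + q\right) \left(\frac{1}{2} + q\right) = \left(\frac{1}{2} + q\right) \left(2 + q\right)$)
$\left(G{\left(20 \right)} - 194\right) \left(-171 + L\right) = \left(\left(1 + 20^{2} + \frac{5}{2} \cdot 20\right) - 194\right) \left(-171 - \frac{181}{3}\right) = \left(\left(1 + 400 + 50\right) - 194\right) \left(- \frac{694}{3}\right) = \left(451 - 194\right) \left(- \frac{694}{3}\right) = 257 \left(- \frac{694}{3}\right) = - \frac{178358}{3}$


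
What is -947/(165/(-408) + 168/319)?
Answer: -41084648/5303 ≈ -7747.4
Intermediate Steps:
-947/(165/(-408) + 168/319) = -947/(165*(-1/408) + 168*(1/319)) = -947/(-55/136 + 168/319) = -947/5303/43384 = -947*43384/5303 = -41084648/5303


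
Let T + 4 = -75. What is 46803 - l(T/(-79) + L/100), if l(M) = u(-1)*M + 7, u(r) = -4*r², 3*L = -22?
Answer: 3509978/75 ≈ 46800.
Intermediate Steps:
L = -22/3 (L = (⅓)*(-22) = -22/3 ≈ -7.3333)
T = -79 (T = -4 - 75 = -79)
l(M) = 7 - 4*M (l(M) = (-4*(-1)²)*M + 7 = (-4*1)*M + 7 = -4*M + 7 = 7 - 4*M)
46803 - l(T/(-79) + L/100) = 46803 - (7 - 4*(-79/(-79) - 22/3/100)) = 46803 - (7 - 4*(-79*(-1/79) - 22/3*1/100)) = 46803 - (7 - 4*(1 - 11/150)) = 46803 - (7 - 4*139/150) = 46803 - (7 - 278/75) = 46803 - 1*247/75 = 46803 - 247/75 = 3509978/75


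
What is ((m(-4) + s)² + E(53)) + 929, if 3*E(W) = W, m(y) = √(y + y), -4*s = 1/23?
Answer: 23834627/25392 - I*√2/23 ≈ 938.67 - 0.061488*I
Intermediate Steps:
s = -1/92 (s = -¼/23 = -¼*1/23 = -1/92 ≈ -0.010870)
m(y) = √2*√y (m(y) = √(2*y) = √2*√y)
E(W) = W/3
((m(-4) + s)² + E(53)) + 929 = ((√2*√(-4) - 1/92)² + (⅓)*53) + 929 = ((√2*(2*I) - 1/92)² + 53/3) + 929 = ((2*I*√2 - 1/92)² + 53/3) + 929 = ((-1/92 + 2*I*√2)² + 53/3) + 929 = (53/3 + (-1/92 + 2*I*√2)²) + 929 = 2840/3 + (-1/92 + 2*I*√2)²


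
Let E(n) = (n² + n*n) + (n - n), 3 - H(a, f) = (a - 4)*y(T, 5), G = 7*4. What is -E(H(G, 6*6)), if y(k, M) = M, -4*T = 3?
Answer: -27378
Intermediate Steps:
T = -¾ (T = -¼*3 = -¾ ≈ -0.75000)
G = 28
H(a, f) = 23 - 5*a (H(a, f) = 3 - (a - 4)*5 = 3 - (-4 + a)*5 = 3 - (-20 + 5*a) = 3 + (20 - 5*a) = 23 - 5*a)
E(n) = 2*n² (E(n) = (n² + n²) + 0 = 2*n² + 0 = 2*n²)
-E(H(G, 6*6)) = -2*(23 - 5*28)² = -2*(23 - 140)² = -2*(-117)² = -2*13689 = -1*27378 = -27378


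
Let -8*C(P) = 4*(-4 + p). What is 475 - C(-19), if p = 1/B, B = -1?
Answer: 945/2 ≈ 472.50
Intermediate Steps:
p = -1 (p = 1/(-1) = 1*(-1) = -1)
C(P) = 5/2 (C(P) = -(-4 - 1)/2 = -(-5)/2 = -⅛*(-20) = 5/2)
475 - C(-19) = 475 - 1*5/2 = 475 - 5/2 = 945/2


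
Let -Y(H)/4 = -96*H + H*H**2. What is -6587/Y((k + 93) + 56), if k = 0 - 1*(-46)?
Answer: 6587/29584620 ≈ 0.00022265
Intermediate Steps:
k = 46 (k = 0 + 46 = 46)
Y(H) = -4*H**3 + 384*H (Y(H) = -4*(-96*H + H*H**2) = -4*(-96*H + H**3) = -4*(H**3 - 96*H) = -4*H**3 + 384*H)
-6587/Y((k + 93) + 56) = -6587*1/(4*(96 - ((46 + 93) + 56)**2)*((46 + 93) + 56)) = -6587*1/(4*(96 - (139 + 56)**2)*(139 + 56)) = -6587*1/(780*(96 - 1*195**2)) = -6587*1/(780*(96 - 1*38025)) = -6587*1/(780*(96 - 38025)) = -6587/(4*195*(-37929)) = -6587/(-29584620) = -6587*(-1/29584620) = 6587/29584620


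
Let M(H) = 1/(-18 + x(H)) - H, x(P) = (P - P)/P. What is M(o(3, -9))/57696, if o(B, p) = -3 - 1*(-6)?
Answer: -55/1038528 ≈ -5.2960e-5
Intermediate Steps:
x(P) = 0 (x(P) = 0/P = 0)
o(B, p) = 3 (o(B, p) = -3 + 6 = 3)
M(H) = -1/18 - H (M(H) = 1/(-18 + 0) - H = 1/(-18) - H = -1/18 - H)
M(o(3, -9))/57696 = (-1/18 - 1*3)/57696 = (-1/18 - 3)*(1/57696) = -55/18*1/57696 = -55/1038528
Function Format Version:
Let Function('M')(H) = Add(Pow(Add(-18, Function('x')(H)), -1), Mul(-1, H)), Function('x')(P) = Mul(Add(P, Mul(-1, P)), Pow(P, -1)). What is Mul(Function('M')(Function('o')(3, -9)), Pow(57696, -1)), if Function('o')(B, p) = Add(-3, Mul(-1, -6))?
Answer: Rational(-55, 1038528) ≈ -5.2960e-5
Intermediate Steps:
Function('x')(P) = 0 (Function('x')(P) = Mul(0, Pow(P, -1)) = 0)
Function('o')(B, p) = 3 (Function('o')(B, p) = Add(-3, 6) = 3)
Function('M')(H) = Add(Rational(-1, 18), Mul(-1, H)) (Function('M')(H) = Add(Pow(Add(-18, 0), -1), Mul(-1, H)) = Add(Pow(-18, -1), Mul(-1, H)) = Add(Rational(-1, 18), Mul(-1, H)))
Mul(Function('M')(Function('o')(3, -9)), Pow(57696, -1)) = Mul(Add(Rational(-1, 18), Mul(-1, 3)), Pow(57696, -1)) = Mul(Add(Rational(-1, 18), -3), Rational(1, 57696)) = Mul(Rational(-55, 18), Rational(1, 57696)) = Rational(-55, 1038528)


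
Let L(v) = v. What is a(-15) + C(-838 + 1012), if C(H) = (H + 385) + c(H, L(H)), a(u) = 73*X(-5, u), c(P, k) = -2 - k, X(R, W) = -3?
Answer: 164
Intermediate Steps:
a(u) = -219 (a(u) = 73*(-3) = -219)
C(H) = 383 (C(H) = (H + 385) + (-2 - H) = (385 + H) + (-2 - H) = 383)
a(-15) + C(-838 + 1012) = -219 + 383 = 164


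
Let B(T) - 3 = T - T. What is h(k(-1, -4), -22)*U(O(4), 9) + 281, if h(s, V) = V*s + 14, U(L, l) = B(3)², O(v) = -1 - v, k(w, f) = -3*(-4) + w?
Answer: -1771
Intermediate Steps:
k(w, f) = 12 + w
B(T) = 3 (B(T) = 3 + (T - T) = 3 + 0 = 3)
U(L, l) = 9 (U(L, l) = 3² = 9)
h(s, V) = 14 + V*s
h(k(-1, -4), -22)*U(O(4), 9) + 281 = (14 - 22*(12 - 1))*9 + 281 = (14 - 22*11)*9 + 281 = (14 - 242)*9 + 281 = -228*9 + 281 = -2052 + 281 = -1771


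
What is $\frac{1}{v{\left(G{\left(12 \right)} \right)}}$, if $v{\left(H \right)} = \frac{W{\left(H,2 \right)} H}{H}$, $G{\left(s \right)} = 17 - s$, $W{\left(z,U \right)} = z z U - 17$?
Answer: $\frac{1}{33} \approx 0.030303$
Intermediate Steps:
$W{\left(z,U \right)} = -17 + U z^{2}$ ($W{\left(z,U \right)} = z^{2} U - 17 = U z^{2} - 17 = -17 + U z^{2}$)
$v{\left(H \right)} = -17 + 2 H^{2}$ ($v{\left(H \right)} = \frac{\left(-17 + 2 H^{2}\right) H}{H} = \frac{H \left(-17 + 2 H^{2}\right)}{H} = -17 + 2 H^{2}$)
$\frac{1}{v{\left(G{\left(12 \right)} \right)}} = \frac{1}{-17 + 2 \left(17 - 12\right)^{2}} = \frac{1}{-17 + 2 \cdot 5^{2}} = \frac{1}{-17 + 2 \cdot 25} = \frac{1}{-17 + 50} = \frac{1}{33}$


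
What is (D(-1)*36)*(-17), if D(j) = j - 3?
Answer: 2448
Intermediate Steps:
D(j) = -3 + j
(D(-1)*36)*(-17) = ((-3 - 1)*36)*(-17) = -4*36*(-17) = -144*(-17) = 2448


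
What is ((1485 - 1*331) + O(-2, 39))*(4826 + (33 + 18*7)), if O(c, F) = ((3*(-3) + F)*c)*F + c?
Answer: -5922180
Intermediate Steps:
O(c, F) = c + F*c*(-9 + F) (O(c, F) = ((-9 + F)*c)*F + c = (c*(-9 + F))*F + c = F*c*(-9 + F) + c = c + F*c*(-9 + F))
((1485 - 1*331) + O(-2, 39))*(4826 + (33 + 18*7)) = ((1485 - 1*331) - 2*(1 + 39² - 9*39))*(4826 + (33 + 18*7)) = ((1485 - 331) - 2*(1 + 1521 - 351))*(4826 + (33 + 126)) = (1154 - 2*1171)*(4826 + 159) = (1154 - 2342)*4985 = -1188*4985 = -5922180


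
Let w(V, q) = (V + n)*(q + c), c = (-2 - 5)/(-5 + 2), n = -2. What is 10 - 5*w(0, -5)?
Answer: -50/3 ≈ -16.667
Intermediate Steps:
c = 7/3 (c = -7/(-3) = -7*(-1/3) = 7/3 ≈ 2.3333)
w(V, q) = (-2 + V)*(7/3 + q) (w(V, q) = (V - 2)*(q + 7/3) = (-2 + V)*(7/3 + q))
10 - 5*w(0, -5) = 10 - 5*(-14/3 - 2*(-5) + (7/3)*0 + 0*(-5)) = 10 - 5*(-14/3 + 10 + 0 + 0) = 10 - 5*16/3 = 10 - 80/3 = -50/3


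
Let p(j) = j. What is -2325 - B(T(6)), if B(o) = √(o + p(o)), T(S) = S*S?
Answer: -2325 - 6*√2 ≈ -2333.5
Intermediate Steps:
T(S) = S²
B(o) = √2*√o (B(o) = √(o + o) = √(2*o) = √2*√o)
-2325 - B(T(6)) = -2325 - √2*√(6²) = -2325 - √2*√36 = -2325 - √2*6 = -2325 - 6*√2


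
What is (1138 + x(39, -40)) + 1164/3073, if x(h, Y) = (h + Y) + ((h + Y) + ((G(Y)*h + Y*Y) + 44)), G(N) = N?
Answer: 3750224/3073 ≈ 1220.4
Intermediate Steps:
x(h, Y) = 44 + Y² + 2*Y + 2*h + Y*h (x(h, Y) = (h + Y) + ((h + Y) + ((Y*h + Y*Y) + 44)) = (Y + h) + ((Y + h) + ((Y*h + Y²) + 44)) = (Y + h) + ((Y + h) + ((Y² + Y*h) + 44)) = (Y + h) + ((Y + h) + (44 + Y² + Y*h)) = (Y + h) + (44 + Y + h + Y² + Y*h) = 44 + Y² + 2*Y + 2*h + Y*h)
(1138 + x(39, -40)) + 1164/3073 = (1138 + (44 + (-40)² + 2*(-40) + 2*39 - 40*39)) + 1164/3073 = (1138 + (44 + 1600 - 80 + 78 - 1560)) + 1164*(1/3073) = (1138 + 82) + 1164/3073 = 1220 + 1164/3073 = 3750224/3073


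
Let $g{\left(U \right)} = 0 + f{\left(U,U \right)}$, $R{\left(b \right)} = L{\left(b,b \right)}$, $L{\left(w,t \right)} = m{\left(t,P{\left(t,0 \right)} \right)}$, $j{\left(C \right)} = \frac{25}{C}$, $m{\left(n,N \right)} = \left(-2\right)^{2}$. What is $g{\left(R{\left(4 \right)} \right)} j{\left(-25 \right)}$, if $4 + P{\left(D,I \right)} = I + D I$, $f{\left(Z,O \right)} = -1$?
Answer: $1$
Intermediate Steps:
$P{\left(D,I \right)} = -4 + I + D I$ ($P{\left(D,I \right)} = -4 + \left(I + D I\right) = -4 + I + D I$)
$m{\left(n,N \right)} = 4$
$L{\left(w,t \right)} = 4$
$R{\left(b \right)} = 4$
$g{\left(U \right)} = -1$ ($g{\left(U \right)} = 0 - 1 = -1$)
$g{\left(R{\left(4 \right)} \right)} j{\left(-25 \right)} = - \frac{25}{-25} = - \frac{25 \left(-1\right)}{25} = \left(-1\right) \left(-1\right) = 1$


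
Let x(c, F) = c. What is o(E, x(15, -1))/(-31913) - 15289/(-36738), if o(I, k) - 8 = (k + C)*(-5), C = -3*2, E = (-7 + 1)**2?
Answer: 489277163/1172419794 ≈ 0.41732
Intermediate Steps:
E = 36 (E = (-6)**2 = 36)
C = -6
o(I, k) = 38 - 5*k (o(I, k) = 8 + (k - 6)*(-5) = 8 + (-6 + k)*(-5) = 8 + (30 - 5*k) = 38 - 5*k)
o(E, x(15, -1))/(-31913) - 15289/(-36738) = (38 - 5*15)/(-31913) - 15289/(-36738) = (38 - 75)*(-1/31913) - 15289*(-1/36738) = -37*(-1/31913) + 15289/36738 = 37/31913 + 15289/36738 = 489277163/1172419794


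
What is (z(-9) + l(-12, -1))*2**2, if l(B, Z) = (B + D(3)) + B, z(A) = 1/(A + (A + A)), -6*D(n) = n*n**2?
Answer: -3082/27 ≈ -114.15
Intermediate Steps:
D(n) = -n**3/6 (D(n) = -n*n**2/6 = -n**3/6)
z(A) = 1/(3*A) (z(A) = 1/(A + 2*A) = 1/(3*A))
l(B, Z) = -9/2 + 2*B (l(B, Z) = (B - 1/6*3**3) + B = (B - 1/6*27) + B = (B - 9/2) + B = (-9/2 + B) + B = -9/2 + 2*B)
(z(-9) + l(-12, -1))*2**2 = ((1/3)/(-9) + (-9/2 + 2*(-12)))*2**2 = ((1/3)*(-1/9) + (-9/2 - 24))*4 = (-1/27 - 57/2)*4 = -1541/54*4 = -3082/27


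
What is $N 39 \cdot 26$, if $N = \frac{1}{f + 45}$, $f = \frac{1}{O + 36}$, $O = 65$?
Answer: $\frac{51207}{2273} \approx 22.528$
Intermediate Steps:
$f = \frac{1}{101}$ ($f = \frac{1}{65 + 36} = \frac{1}{101} \approx 0.009901$)
$N = \frac{101}{4546}$ ($N = \frac{1}{\frac{1}{101} + 45} = \frac{1}{\frac{4546}{101}} = \frac{101}{4546} \approx 0.022217$)
$N 39 \cdot 26 = \frac{101}{4546} \cdot 39 \cdot 26 = \frac{3939}{4546} \cdot 26 = \frac{51207}{2273}$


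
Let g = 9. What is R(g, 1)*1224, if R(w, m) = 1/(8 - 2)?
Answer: 204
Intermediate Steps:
R(w, m) = 1/6
R(g, 1)*1224 = (1/6)*1224 = 204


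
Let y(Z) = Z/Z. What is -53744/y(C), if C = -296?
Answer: -53744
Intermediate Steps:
y(Z) = 1
-53744/y(C) = -53744/1 = -53744*1 = -53744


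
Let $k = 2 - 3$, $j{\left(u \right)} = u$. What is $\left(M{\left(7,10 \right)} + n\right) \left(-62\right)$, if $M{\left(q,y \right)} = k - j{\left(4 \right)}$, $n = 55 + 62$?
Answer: $-6944$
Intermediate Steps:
$k = -1$ ($k = 2 - 3 = -1$)
$n = 117$
$M{\left(q,y \right)} = -5$ ($M{\left(q,y \right)} = -1 - 4 = -5$)
$\left(M{\left(7,10 \right)} + n\right) \left(-62\right) = \left(-5 + 117\right) \left(-62\right) = 112 \left(-62\right) = -6944$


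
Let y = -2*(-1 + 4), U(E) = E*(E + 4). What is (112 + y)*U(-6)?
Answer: 1272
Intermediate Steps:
U(E) = E*(4 + E)
y = -6 (y = -2*3 = -6)
(112 + y)*U(-6) = (112 - 6)*(-6*(4 - 6)) = 106*(-6*(-2)) = 106*12 = 1272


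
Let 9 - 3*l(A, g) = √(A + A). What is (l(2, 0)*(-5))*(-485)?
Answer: 16975/3 ≈ 5658.3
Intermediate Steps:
l(A, g) = 3 - √2*√A/3 (l(A, g) = 3 - √(A + A)/3 = 3 - √2*√A/3)
(l(2, 0)*(-5))*(-485) = ((3 - √2*√2/3)*(-5))*(-485) = ((3 - ⅔)*(-5))*(-485) = ((7/3)*(-5))*(-485) = -35/3*(-485) = 16975/3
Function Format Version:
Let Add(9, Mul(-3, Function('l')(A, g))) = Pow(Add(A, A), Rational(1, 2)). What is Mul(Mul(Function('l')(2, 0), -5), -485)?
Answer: Rational(16975, 3) ≈ 5658.3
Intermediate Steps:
Function('l')(A, g) = Add(3, Mul(Rational(-1, 3), Pow(2, Rational(1, 2)), Pow(A, Rational(1, 2)))) (Function('l')(A, g) = Add(3, Mul(Rational(-1, 3), Pow(Add(A, A), Rational(1, 2)))) = Add(3, Mul(Rational(-1, 3), Pow(Mul(2, A), Rational(1, 2)))) = Add(3, Mul(Rational(-1, 3), Mul(Pow(2, Rational(1, 2)), Pow(A, Rational(1, 2))))) = Add(3, Mul(Rational(-1, 3), Pow(2, Rational(1, 2)), Pow(A, Rational(1, 2)))))
Mul(Mul(Function('l')(2, 0), -5), -485) = Mul(Mul(Add(3, Mul(Rational(-1, 3), Pow(2, Rational(1, 2)), Pow(2, Rational(1, 2)))), -5), -485) = Mul(Mul(Add(3, Rational(-2, 3)), -5), -485) = Mul(Mul(Rational(7, 3), -5), -485) = Mul(Rational(-35, 3), -485) = Rational(16975, 3)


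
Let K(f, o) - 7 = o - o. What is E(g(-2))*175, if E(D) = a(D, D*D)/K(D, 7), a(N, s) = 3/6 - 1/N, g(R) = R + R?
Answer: 75/4 ≈ 18.750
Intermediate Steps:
g(R) = 2*R
a(N, s) = 1/2 - 1/N (a(N, s) = 3*(1/6) - 1/N = 1/2 - 1/N)
K(f, o) = 7 (K(f, o) = 7 + (o - o) = 7 + 0 = 7)
E(D) = (-2 + D)/(14*D) (E(D) = ((-2 + D)/(2*D))/7 = ((-2 + D)/(2*D))*(1/7) = (-2 + D)/(14*D))
E(g(-2))*175 = ((-2 + 2*(-2))/(14*((2*(-2)))))*175 = ((1/14)*(-2 - 4)/(-4))*175 = ((1/14)*(-1/4)*(-6))*175 = (3/28)*175 = 75/4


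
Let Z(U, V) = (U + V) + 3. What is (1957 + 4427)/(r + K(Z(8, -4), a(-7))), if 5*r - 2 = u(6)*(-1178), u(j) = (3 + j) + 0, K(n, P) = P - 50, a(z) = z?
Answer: -912/311 ≈ -2.9325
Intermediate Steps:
Z(U, V) = 3 + U + V
K(n, P) = -50 + P
u(j) = 3 + j
r = -2120 (r = 2/5 + ((3 + 6)*(-1178))/5 = 2/5 + (9*(-1178))/5 = 2/5 + (1/5)*(-10602) = 2/5 - 10602/5 = -2120)
(1957 + 4427)/(r + K(Z(8, -4), a(-7))) = (1957 + 4427)/(-2120 + (-50 - 7)) = 6384/(-2120 - 57) = 6384/(-2177) = 6384*(-1/2177) = -912/311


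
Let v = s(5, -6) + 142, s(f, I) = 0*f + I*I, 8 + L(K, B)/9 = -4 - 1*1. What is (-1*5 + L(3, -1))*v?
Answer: -21716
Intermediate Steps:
L(K, B) = -117 (L(K, B) = -72 + 9*(-4 - 1*1) = -72 + 9*(-4 - 1) = -72 + 9*(-5) = -72 - 45 = -117)
s(f, I) = I**2 (s(f, I) = 0 + I**2 = I**2)
v = 178 (v = (-6)**2 + 142 = 36 + 142 = 178)
(-1*5 + L(3, -1))*v = (-1*5 - 117)*178 = (-5 - 117)*178 = -122*178 = -21716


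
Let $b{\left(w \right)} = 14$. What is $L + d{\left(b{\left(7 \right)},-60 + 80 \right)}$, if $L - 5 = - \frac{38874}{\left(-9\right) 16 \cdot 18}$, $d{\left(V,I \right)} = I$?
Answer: $\frac{17279}{432} \approx 39.998$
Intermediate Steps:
$L = \frac{8639}{432}$ ($L = 5 - \frac{38874}{\left(-9\right) 16 \cdot 18} = 5 - \frac{38874}{\left(-144\right) 18} = 5 - \frac{38874}{-2592} = 5 - - \frac{6479}{432} = 5 + \frac{6479}{432} = \frac{8639}{432} \approx 19.998$)
$L + d{\left(b{\left(7 \right)},-60 + 80 \right)} = \frac{8639}{432} + \left(-60 + 80\right) = \frac{8639}{432} + 20 = \frac{17279}{432}$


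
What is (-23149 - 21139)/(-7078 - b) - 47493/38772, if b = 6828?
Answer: 19568457/9984508 ≈ 1.9599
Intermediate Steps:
(-23149 - 21139)/(-7078 - b) - 47493/38772 = (-23149 - 21139)/(-7078 - 1*6828) - 47493/38772 = -44288/(-7078 - 6828) - 47493*1/38772 = -44288/(-13906) - 1759/1436 = -44288*(-1/13906) - 1759/1436 = 22144/6953 - 1759/1436 = 19568457/9984508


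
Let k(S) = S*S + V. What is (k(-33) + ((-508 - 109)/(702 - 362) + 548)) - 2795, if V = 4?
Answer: -392977/340 ≈ -1155.8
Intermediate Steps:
k(S) = 4 + S² (k(S) = S*S + 4 = S² + 4 = 4 + S²)
(k(-33) + ((-508 - 109)/(702 - 362) + 548)) - 2795 = ((4 + (-33)²) + ((-508 - 109)/(702 - 362) + 548)) - 2795 = ((4 + 1089) + (-617/340 + 548)) - 2795 = (1093 + (-617*1/340 + 548)) - 2795 = (1093 + (-617/340 + 548)) - 2795 = (1093 + 185703/340) - 2795 = 557323/340 - 2795 = -392977/340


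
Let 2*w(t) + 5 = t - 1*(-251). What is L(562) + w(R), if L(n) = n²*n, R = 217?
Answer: 355009119/2 ≈ 1.7750e+8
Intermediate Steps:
w(t) = 123 + t/2 (w(t) = -5/2 + (t - 1*(-251))/2 = -5/2 + (t + 251)/2 = -5/2 + (251 + t)/2 = -5/2 + (251/2 + t/2) = 123 + t/2)
L(n) = n³
L(562) + w(R) = 562³ + (123 + (½)*217) = 177504328 + (123 + 217/2) = 177504328 + 463/2 = 355009119/2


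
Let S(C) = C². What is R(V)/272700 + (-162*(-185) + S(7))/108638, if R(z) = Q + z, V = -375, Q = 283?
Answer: 2044046651/7406395650 ≈ 0.27598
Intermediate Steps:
R(z) = 283 + z
R(V)/272700 + (-162*(-185) + S(7))/108638 = (283 - 375)/272700 + (-162*(-185) + 7²)/108638 = -92*1/272700 + (29970 + 49)*(1/108638) = -23/68175 + 30019*(1/108638) = -23/68175 + 30019/108638 = 2044046651/7406395650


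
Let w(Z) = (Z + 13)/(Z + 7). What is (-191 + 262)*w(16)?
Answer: 2059/23 ≈ 89.522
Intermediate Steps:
w(Z) = (13 + Z)/(7 + Z)
(-191 + 262)*w(16) = (-191 + 262)*((13 + 16)/(7 + 16)) = 71*(29/23) = 2059/23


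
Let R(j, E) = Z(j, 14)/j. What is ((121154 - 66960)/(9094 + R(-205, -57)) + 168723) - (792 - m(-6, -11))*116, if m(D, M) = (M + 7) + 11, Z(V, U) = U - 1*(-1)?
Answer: 28958949167/372851 ≈ 77669.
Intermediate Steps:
Z(V, U) = 1 + U (Z(V, U) = U + 1 = 1 + U)
R(j, E) = 15/j (R(j, E) = (1 + 14)/j = 15/j)
m(D, M) = 18 + M (m(D, M) = (7 + M) + 11 = 18 + M)
((121154 - 66960)/(9094 + R(-205, -57)) + 168723) - (792 - m(-6, -11))*116 = ((121154 - 66960)/(9094 + 15/(-205)) + 168723) - (792 - (18 - 11))*116 = (54194/(9094 + 15*(-1/205)) + 168723) - (792 - 1*7)*116 = (54194/(9094 - 3/41) + 168723) - (792 - 7)*116 = (54194/(372851/41) + 168723) - 785*116 = (54194*(41/372851) + 168723) - 1*91060 = (2221954/372851 + 168723) - 91060 = 62910761227/372851 - 91060 = 28958949167/372851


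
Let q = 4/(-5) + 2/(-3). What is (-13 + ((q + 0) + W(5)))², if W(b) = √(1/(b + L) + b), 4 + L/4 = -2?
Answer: 915841/4275 - 434*√1786/285 ≈ 149.88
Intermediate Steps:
L = -24 (L = -16 + 4*(-2) = -16 - 8 = -24)
q = -22/15 (q = 4*(-⅕) + 2*(-⅓) = -⅘ - ⅔ = -22/15 ≈ -1.4667)
W(b) = √(b + 1/(-24 + b)) (W(b) = √(1/(b - 24) + b) = √(1/(-24 + b) + b) = √(b + 1/(-24 + b)))
(-13 + ((q + 0) + W(5)))² = (-13 + ((-22/15 + 0) + √((1 + 5*(-24 + 5))/(-24 + 5))))² = (-13 + (-22/15 + √((1 + 5*(-19))/(-19))))² = (-13 + (-22/15 + √(-(1 - 95)/19)))² = (-13 + (-22/15 + √(-1/19*(-94))))² = (-13 + (-22/15 + √(94/19)))² = (-13 + (-22/15 + √1786/19))² = (-217/15 + √1786/19)²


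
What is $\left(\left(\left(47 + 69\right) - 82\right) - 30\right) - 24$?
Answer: $-20$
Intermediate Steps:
$\left(\left(\left(47 + 69\right) - 82\right) - 30\right) - 24 = \left(\left(116 - 82\right) - 30\right) - 24 = \left(34 - 30\right) - 24 = 4 - 24 = -20$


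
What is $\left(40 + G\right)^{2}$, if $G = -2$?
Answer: $1444$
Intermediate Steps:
$\left(40 + G\right)^{2} = \left(40 - 2\right)^{2} = 38^{2} = 1444$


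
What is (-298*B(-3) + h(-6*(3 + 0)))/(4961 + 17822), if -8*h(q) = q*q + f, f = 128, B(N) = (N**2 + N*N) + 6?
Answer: -14417/45566 ≈ -0.31640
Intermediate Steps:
B(N) = 6 + 2*N**2 (B(N) = (N**2 + N**2) + 6 = 2*N**2 + 6 = 6 + 2*N**2)
h(q) = -16 - q**2/8 (h(q) = -(q*q + 128)/8 = -(q**2 + 128)/8 = -(128 + q**2)/8 = -16 - q**2/8)
(-298*B(-3) + h(-6*(3 + 0)))/(4961 + 17822) = (-298*(6 + 2*(-3)**2) + (-16 - 36*(3 + 0)**2/8))/(4961 + 17822) = (-298*(6 + 2*9) + (-16 - (-6*3)**2/8))/22783 = (-298*(6 + 18) + (-16 - 1/8*(-18)**2))*(1/22783) = (-298*24 + (-16 - 1/8*324))*(1/22783) = (-7152 + (-16 - 81/2))*(1/22783) = (-7152 - 113/2)*(1/22783) = -14417/2*1/22783 = -14417/45566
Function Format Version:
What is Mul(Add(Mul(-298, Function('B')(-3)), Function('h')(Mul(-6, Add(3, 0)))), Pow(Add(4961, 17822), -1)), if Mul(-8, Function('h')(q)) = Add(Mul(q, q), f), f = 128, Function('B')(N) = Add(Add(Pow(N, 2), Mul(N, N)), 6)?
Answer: Rational(-14417, 45566) ≈ -0.31640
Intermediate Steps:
Function('B')(N) = Add(6, Mul(2, Pow(N, 2))) (Function('B')(N) = Add(Add(Pow(N, 2), Pow(N, 2)), 6) = Add(Mul(2, Pow(N, 2)), 6) = Add(6, Mul(2, Pow(N, 2))))
Function('h')(q) = Add(-16, Mul(Rational(-1, 8), Pow(q, 2))) (Function('h')(q) = Mul(Rational(-1, 8), Add(Mul(q, q), 128)) = Mul(Rational(-1, 8), Add(Pow(q, 2), 128)) = Mul(Rational(-1, 8), Add(128, Pow(q, 2))) = Add(-16, Mul(Rational(-1, 8), Pow(q, 2))))
Mul(Add(Mul(-298, Function('B')(-3)), Function('h')(Mul(-6, Add(3, 0)))), Pow(Add(4961, 17822), -1)) = Mul(Add(Mul(-298, Add(6, Mul(2, Pow(-3, 2)))), Add(-16, Mul(Rational(-1, 8), Pow(Mul(-6, Add(3, 0)), 2)))), Pow(Add(4961, 17822), -1)) = Mul(Add(Mul(-298, Add(6, Mul(2, 9))), Add(-16, Mul(Rational(-1, 8), Pow(Mul(-6, 3), 2)))), Pow(22783, -1)) = Mul(Add(Mul(-298, Add(6, 18)), Add(-16, Mul(Rational(-1, 8), Pow(-18, 2)))), Rational(1, 22783)) = Mul(Add(Mul(-298, 24), Add(-16, Mul(Rational(-1, 8), 324))), Rational(1, 22783)) = Mul(Add(-7152, Add(-16, Rational(-81, 2))), Rational(1, 22783)) = Mul(Add(-7152, Rational(-113, 2)), Rational(1, 22783)) = Mul(Rational(-14417, 2), Rational(1, 22783)) = Rational(-14417, 45566)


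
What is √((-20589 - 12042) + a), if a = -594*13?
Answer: I*√40353 ≈ 200.88*I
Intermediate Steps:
a = -7722
√((-20589 - 12042) + a) = √((-20589 - 12042) - 7722) = √(-32631 - 7722) = √(-40353) = I*√40353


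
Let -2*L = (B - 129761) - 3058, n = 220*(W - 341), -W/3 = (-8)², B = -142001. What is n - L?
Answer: -254670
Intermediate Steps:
W = -192 (W = -3*(-8)² = -3*64 = -192)
n = -117260 (n = 220*(-192 - 341) = 220*(-533) = -117260)
L = 137410 (L = -((-142001 - 129761) - 3058)/2 = -(-271762 - 3058)/2 = -½*(-274820) = 137410)
n - L = -117260 - 1*137410 = -117260 - 137410 = -254670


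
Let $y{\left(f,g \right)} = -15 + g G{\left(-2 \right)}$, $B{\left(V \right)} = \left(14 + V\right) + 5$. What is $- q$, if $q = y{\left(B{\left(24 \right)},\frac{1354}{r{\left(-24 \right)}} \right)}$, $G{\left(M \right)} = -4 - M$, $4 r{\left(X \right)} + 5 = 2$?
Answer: $- \frac{10787}{3} \approx -3595.7$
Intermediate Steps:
$r{\left(X \right)} = - \frac{3}{4}$ ($r{\left(X \right)} = - \frac{5}{4} + \frac{1}{4} \cdot 2 = - \frac{5}{4} + \frac{1}{2} = - \frac{3}{4}$)
$B{\left(V \right)} = 19 + V$
$y{\left(f,g \right)} = -15 - 2 g$ ($y{\left(f,g \right)} = -15 + g \left(-4 - -2\right) = -15 + g \left(-4 + 2\right) = -15 + g \left(-2\right) = -15 - 2 g$)
$q = \frac{10787}{3}$ ($q = -15 - 2 \frac{1354}{- \frac{3}{4}} = -15 - 2 \cdot 1354 \left(- \frac{4}{3}\right) = -15 - - \frac{10832}{3} = -15 + \frac{10832}{3} = \frac{10787}{3} \approx 3595.7$)
$- q = \left(-1\right) \frac{10787}{3} = - \frac{10787}{3}$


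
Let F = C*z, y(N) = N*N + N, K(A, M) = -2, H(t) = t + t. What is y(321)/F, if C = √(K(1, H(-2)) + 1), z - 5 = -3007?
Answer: 51681*I/1501 ≈ 34.431*I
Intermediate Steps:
z = -3002 (z = 5 - 3007 = -3002)
H(t) = 2*t
y(N) = N + N² (y(N) = N² + N = N + N²)
C = I (C = √(-2 + 1) = √(-1) = I ≈ 1.0*I)
F = -3002*I (F = I*(-3002) = -3002*I ≈ -3002.0*I)
y(321)/F = (321*(1 + 321))/((-3002*I)) = (321*322)*(I/3002) = 103362*(I/3002) = 51681*I/1501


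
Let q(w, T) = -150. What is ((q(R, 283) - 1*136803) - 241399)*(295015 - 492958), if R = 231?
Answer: 74892129936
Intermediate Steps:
((q(R, 283) - 1*136803) - 241399)*(295015 - 492958) = ((-150 - 1*136803) - 241399)*(295015 - 492958) = ((-150 - 136803) - 241399)*(-197943) = (-136953 - 241399)*(-197943) = -378352*(-197943) = 74892129936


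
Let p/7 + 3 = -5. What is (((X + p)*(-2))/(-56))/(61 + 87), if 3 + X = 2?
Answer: -57/4144 ≈ -0.013755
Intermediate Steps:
X = -1 (X = -3 + 2 = -1)
p = -56 (p = -21 + 7*(-5) = -21 - 35 = -56)
(((X + p)*(-2))/(-56))/(61 + 87) = (((-1 - 56)*(-2))/(-56))/(61 + 87) = (-57*(-2)*(-1/56))/148 = (114*(-1/56))*(1/148) = -57/28*1/148 = -57/4144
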